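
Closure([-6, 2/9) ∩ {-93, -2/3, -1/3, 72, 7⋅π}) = {-2/3, -1/3}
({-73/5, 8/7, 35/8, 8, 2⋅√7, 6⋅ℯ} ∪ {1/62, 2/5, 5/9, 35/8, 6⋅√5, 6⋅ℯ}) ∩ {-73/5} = {-73/5}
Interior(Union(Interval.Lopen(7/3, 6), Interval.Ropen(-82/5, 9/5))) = Union(Interval.open(-82/5, 9/5), Interval.open(7/3, 6))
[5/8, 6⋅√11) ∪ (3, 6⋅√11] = [5/8, 6⋅√11]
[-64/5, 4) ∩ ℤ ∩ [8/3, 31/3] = {3}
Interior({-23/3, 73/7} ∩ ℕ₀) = ∅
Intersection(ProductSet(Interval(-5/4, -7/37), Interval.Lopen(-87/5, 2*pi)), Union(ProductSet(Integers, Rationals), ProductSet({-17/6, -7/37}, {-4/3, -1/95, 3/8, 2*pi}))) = Union(ProductSet({-7/37}, {-4/3, -1/95, 3/8, 2*pi}), ProductSet(Range(-1, 0, 1), Intersection(Interval.Lopen(-87/5, 2*pi), Rationals)))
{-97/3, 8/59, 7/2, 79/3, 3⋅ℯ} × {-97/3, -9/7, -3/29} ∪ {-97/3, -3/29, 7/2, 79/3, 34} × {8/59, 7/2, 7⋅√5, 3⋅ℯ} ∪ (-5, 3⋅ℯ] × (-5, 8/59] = ({-97/3, 8/59, 7/2, 79/3, 3⋅ℯ} × {-97/3, -9/7, -3/29}) ∪ ((-5, 3⋅ℯ] × (-5, 8/59]) ∪ ({-97/3, -3/29, 7/2, 79/3, 34} × {8/59, 7/2, 7⋅√5, 3⋅ℯ})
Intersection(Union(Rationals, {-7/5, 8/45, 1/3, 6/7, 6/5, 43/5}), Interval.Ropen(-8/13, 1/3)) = Intersection(Interval.Ropen(-8/13, 1/3), Rationals)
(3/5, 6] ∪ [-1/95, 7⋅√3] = [-1/95, 7⋅√3]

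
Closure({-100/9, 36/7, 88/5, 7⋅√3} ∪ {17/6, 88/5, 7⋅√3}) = {-100/9, 17/6, 36/7, 88/5, 7⋅√3}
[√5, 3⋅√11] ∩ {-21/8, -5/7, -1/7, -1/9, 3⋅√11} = {3⋅√11}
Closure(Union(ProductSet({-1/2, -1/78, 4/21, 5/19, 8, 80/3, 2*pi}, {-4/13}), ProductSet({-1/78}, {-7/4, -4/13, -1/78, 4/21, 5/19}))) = Union(ProductSet({-1/78}, {-7/4, -4/13, -1/78, 4/21, 5/19}), ProductSet({-1/2, -1/78, 4/21, 5/19, 8, 80/3, 2*pi}, {-4/13}))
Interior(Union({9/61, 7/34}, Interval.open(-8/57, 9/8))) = Interval.open(-8/57, 9/8)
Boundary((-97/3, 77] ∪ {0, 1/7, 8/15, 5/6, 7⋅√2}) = {-97/3, 77}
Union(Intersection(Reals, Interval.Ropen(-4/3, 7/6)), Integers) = Union(Integers, Interval.Ropen(-4/3, 7/6))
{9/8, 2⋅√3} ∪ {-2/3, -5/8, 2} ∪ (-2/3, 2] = [-2/3, 2] ∪ {2⋅√3}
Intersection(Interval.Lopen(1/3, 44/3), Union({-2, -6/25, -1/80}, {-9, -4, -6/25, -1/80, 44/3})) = {44/3}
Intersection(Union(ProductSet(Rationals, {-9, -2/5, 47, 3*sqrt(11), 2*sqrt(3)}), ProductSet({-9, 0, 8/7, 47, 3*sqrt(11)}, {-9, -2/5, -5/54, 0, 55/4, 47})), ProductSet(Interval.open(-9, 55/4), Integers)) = Union(ProductSet({0, 8/7, 3*sqrt(11)}, {-9, 0, 47}), ProductSet(Intersection(Interval.open(-9, 55/4), Rationals), {-9, 47}))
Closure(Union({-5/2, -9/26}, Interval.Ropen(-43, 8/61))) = Interval(-43, 8/61)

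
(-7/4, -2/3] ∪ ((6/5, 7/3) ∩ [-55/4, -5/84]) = (-7/4, -2/3]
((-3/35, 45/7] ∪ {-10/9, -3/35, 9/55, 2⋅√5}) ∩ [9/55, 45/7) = [9/55, 45/7)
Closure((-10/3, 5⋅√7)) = [-10/3, 5⋅√7]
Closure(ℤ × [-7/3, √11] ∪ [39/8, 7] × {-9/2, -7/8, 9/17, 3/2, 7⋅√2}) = (ℤ × [-7/3, √11]) ∪ ([39/8, 7] × {-9/2, -7/8, 9/17, 3/2, 7⋅√2})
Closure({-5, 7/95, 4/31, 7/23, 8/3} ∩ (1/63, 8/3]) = {7/95, 4/31, 7/23, 8/3}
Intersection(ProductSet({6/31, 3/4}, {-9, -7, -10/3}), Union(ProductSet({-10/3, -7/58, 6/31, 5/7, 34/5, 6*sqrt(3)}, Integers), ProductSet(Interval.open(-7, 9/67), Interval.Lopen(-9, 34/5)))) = ProductSet({6/31}, {-9, -7})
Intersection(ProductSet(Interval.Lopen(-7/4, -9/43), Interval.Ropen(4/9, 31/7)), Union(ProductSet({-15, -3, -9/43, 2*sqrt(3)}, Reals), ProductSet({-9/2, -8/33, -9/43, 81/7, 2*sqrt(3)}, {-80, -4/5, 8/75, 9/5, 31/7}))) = Union(ProductSet({-9/43}, Interval.Ropen(4/9, 31/7)), ProductSet({-8/33, -9/43}, {9/5}))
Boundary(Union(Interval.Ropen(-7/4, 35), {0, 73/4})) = {-7/4, 35}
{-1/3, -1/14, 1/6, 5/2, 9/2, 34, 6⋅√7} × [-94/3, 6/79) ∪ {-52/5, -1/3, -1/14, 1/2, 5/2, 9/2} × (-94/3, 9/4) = ({-52/5, -1/3, -1/14, 1/2, 5/2, 9/2} × (-94/3, 9/4)) ∪ ({-1/3, -1/14, 1/6, 5/2, 9/2, 34, 6⋅√7} × [-94/3, 6/79))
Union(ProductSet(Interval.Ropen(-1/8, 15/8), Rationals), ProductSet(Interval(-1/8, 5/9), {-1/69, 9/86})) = ProductSet(Interval.Ropen(-1/8, 15/8), Rationals)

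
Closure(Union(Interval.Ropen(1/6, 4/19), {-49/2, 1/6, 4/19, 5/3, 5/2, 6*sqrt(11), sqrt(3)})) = Union({-49/2, 5/3, 5/2, 6*sqrt(11), sqrt(3)}, Interval(1/6, 4/19))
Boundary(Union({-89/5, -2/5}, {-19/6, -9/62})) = {-89/5, -19/6, -2/5, -9/62}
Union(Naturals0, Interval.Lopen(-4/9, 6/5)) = Union(Interval.Lopen(-4/9, 6/5), Naturals0)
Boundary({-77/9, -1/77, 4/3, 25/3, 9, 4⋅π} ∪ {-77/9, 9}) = {-77/9, -1/77, 4/3, 25/3, 9, 4⋅π}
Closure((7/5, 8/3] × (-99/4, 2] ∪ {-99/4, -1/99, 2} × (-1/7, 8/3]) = ({-99/4, -1/99} × [-1/7, 8/3]) ∪ ({7/5, 8/3} × [-99/4, 2]) ∪ ([7/5, 8/3] × {-99/4, 2}) ∪ ({-99/4, -1/99, 2} × (-1/7, 8/3]) ∪ ((7/5, 8/3] × (-99/4, 2])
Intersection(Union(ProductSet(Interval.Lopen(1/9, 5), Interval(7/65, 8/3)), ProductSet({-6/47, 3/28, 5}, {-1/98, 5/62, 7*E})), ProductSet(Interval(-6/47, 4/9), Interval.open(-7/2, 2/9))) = Union(ProductSet({-6/47, 3/28}, {-1/98, 5/62}), ProductSet(Interval.Lopen(1/9, 4/9), Interval.Ropen(7/65, 2/9)))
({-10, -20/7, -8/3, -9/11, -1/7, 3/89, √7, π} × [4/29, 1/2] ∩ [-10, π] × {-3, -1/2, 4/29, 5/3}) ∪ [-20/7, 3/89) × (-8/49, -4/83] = ([-20/7, 3/89) × (-8/49, -4/83]) ∪ ({-10, -20/7, -8/3, -9/11, -1/7, 3/89, √7, π} × {4/29})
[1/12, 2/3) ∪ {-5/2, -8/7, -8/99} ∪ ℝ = (-∞, ∞)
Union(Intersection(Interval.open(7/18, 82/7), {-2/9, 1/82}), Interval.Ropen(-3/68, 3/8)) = Interval.Ropen(-3/68, 3/8)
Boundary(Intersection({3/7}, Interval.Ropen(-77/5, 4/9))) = {3/7}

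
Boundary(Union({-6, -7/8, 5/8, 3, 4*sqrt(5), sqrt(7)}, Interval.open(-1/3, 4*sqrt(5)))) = {-6, -7/8, -1/3, 4*sqrt(5)}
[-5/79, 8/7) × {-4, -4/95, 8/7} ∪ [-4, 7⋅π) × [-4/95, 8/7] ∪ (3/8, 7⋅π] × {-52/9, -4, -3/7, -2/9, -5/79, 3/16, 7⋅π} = ([-5/79, 8/7) × {-4, -4/95, 8/7}) ∪ ([-4, 7⋅π) × [-4/95, 8/7]) ∪ ((3/8, 7⋅π] × {-52/9, -4, -3/7, -2/9, -5/79, 3/16, 7⋅π})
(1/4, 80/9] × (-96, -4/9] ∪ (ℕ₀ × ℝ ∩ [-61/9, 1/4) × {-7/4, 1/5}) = ({0} × {-7/4, 1/5}) ∪ ((1/4, 80/9] × (-96, -4/9])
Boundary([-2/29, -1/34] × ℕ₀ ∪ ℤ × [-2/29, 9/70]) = (ℤ × [-2/29, 9/70]) ∪ ([-2/29, -1/34] × ℕ₀)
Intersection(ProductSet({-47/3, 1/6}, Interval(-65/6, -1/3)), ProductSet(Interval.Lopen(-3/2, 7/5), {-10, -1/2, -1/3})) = ProductSet({1/6}, {-10, -1/2, -1/3})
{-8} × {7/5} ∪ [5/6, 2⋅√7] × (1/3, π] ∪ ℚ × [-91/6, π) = (ℚ × [-91/6, π)) ∪ ([5/6, 2⋅√7] × (1/3, π])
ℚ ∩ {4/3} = {4/3}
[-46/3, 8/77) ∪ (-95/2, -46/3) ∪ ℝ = (-∞, ∞)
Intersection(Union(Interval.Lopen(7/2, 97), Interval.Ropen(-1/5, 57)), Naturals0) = Range(0, 98, 1)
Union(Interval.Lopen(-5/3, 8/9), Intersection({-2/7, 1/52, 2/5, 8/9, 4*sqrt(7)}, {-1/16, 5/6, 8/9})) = Interval.Lopen(-5/3, 8/9)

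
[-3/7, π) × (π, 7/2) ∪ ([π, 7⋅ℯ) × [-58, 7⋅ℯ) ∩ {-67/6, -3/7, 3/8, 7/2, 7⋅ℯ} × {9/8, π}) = ({7/2} × {9/8, π}) ∪ ([-3/7, π) × (π, 7/2))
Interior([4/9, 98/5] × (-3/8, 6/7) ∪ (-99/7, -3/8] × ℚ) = (4/9, 98/5) × (-3/8, 6/7)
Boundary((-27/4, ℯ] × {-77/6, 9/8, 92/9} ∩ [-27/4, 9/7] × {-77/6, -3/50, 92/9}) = [-27/4, 9/7] × {-77/6, 92/9}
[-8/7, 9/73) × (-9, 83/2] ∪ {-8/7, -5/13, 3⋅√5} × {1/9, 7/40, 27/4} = ([-8/7, 9/73) × (-9, 83/2]) ∪ ({-8/7, -5/13, 3⋅√5} × {1/9, 7/40, 27/4})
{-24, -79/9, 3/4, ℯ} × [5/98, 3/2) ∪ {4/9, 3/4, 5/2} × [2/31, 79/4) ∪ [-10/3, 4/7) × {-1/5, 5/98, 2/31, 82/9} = ({4/9, 3/4, 5/2} × [2/31, 79/4)) ∪ ({-24, -79/9, 3/4, ℯ} × [5/98, 3/2)) ∪ ([-10/3, 4/7) × {-1/5, 5/98, 2/31, 82/9})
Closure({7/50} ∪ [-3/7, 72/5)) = [-3/7, 72/5]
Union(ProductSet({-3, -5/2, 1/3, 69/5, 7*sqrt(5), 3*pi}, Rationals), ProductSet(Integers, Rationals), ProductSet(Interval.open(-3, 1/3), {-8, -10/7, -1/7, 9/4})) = Union(ProductSet(Interval.open(-3, 1/3), {-8, -10/7, -1/7, 9/4}), ProductSet(Union({-5/2, 1/3, 69/5, 7*sqrt(5), 3*pi}, Integers), Rationals))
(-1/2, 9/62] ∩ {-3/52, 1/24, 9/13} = {-3/52, 1/24}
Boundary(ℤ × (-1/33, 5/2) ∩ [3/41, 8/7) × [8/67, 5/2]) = {1} × [8/67, 5/2]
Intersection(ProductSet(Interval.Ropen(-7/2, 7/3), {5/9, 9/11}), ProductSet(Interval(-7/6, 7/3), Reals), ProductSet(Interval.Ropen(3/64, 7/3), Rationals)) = ProductSet(Interval.Ropen(3/64, 7/3), {5/9, 9/11})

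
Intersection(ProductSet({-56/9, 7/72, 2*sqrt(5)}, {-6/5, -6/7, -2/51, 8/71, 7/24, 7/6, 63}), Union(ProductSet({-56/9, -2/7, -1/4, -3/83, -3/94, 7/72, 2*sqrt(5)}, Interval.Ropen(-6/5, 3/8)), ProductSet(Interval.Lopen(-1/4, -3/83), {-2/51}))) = ProductSet({-56/9, 7/72, 2*sqrt(5)}, {-6/5, -6/7, -2/51, 8/71, 7/24})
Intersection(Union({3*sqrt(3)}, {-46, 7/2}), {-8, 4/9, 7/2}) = {7/2}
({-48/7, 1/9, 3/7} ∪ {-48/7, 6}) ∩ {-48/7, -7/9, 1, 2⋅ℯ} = {-48/7}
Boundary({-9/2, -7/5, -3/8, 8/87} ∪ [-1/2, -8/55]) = {-9/2, -7/5, -1/2, -8/55, 8/87}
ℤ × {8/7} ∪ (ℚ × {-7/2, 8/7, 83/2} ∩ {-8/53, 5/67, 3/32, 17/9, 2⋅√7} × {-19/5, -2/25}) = ℤ × {8/7}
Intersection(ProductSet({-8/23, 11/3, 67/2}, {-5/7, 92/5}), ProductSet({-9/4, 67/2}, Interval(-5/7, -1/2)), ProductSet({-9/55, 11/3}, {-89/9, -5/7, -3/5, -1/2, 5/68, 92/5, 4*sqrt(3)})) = EmptySet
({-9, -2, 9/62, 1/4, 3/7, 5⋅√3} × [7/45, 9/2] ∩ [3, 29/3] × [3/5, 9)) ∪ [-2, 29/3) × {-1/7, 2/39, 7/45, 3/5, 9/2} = ({5⋅√3} × [3/5, 9/2]) ∪ ([-2, 29/3) × {-1/7, 2/39, 7/45, 3/5, 9/2})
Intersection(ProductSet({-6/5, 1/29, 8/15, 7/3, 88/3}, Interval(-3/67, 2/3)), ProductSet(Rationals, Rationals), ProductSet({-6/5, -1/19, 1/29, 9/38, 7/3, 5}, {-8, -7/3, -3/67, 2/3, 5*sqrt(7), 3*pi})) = ProductSet({-6/5, 1/29, 7/3}, {-3/67, 2/3})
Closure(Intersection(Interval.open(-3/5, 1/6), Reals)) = Interval(-3/5, 1/6)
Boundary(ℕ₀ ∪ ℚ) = ℝ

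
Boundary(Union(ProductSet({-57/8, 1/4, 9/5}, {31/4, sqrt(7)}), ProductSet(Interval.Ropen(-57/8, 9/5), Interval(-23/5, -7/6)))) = Union(ProductSet({-57/8, 9/5}, Interval(-23/5, -7/6)), ProductSet({-57/8, 1/4, 9/5}, {31/4, sqrt(7)}), ProductSet(Interval(-57/8, 9/5), {-23/5, -7/6}))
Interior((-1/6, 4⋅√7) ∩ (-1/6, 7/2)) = (-1/6, 7/2)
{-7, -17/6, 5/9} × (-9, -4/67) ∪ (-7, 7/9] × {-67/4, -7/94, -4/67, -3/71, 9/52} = ({-7, -17/6, 5/9} × (-9, -4/67)) ∪ ((-7, 7/9] × {-67/4, -7/94, -4/67, -3/71, 9/52})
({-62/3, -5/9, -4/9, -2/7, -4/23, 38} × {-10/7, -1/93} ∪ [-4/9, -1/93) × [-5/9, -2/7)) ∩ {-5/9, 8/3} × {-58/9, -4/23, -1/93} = {-5/9} × {-1/93}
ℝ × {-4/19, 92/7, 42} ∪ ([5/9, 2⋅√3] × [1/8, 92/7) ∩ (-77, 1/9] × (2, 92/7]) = ℝ × {-4/19, 92/7, 42}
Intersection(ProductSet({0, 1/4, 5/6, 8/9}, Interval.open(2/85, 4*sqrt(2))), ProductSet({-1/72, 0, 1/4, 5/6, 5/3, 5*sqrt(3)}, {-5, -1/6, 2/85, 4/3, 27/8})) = ProductSet({0, 1/4, 5/6}, {4/3, 27/8})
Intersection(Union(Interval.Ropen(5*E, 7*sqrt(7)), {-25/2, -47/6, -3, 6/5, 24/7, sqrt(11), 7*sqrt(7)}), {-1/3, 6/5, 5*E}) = {6/5, 5*E}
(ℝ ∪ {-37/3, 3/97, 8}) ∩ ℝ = ℝ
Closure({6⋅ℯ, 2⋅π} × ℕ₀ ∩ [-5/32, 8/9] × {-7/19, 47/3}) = ∅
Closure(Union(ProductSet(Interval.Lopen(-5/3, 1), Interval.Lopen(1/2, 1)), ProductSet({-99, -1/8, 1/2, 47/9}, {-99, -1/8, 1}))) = Union(ProductSet({-5/3, 1}, Interval(1/2, 1)), ProductSet({-99, -1/8, 1/2, 47/9}, {-99, -1/8, 1}), ProductSet(Interval(-5/3, 1), {1/2, 1}), ProductSet(Interval.Lopen(-5/3, 1), Interval.Lopen(1/2, 1)))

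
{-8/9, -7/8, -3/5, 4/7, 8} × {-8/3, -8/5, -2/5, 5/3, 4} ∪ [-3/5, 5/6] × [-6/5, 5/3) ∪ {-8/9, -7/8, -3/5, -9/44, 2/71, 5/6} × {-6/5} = ({-8/9, -7/8, -3/5, -9/44, 2/71, 5/6} × {-6/5}) ∪ ([-3/5, 5/6] × [-6/5, 5/3)) ∪ ({-8/9, -7/8, -3/5, 4/7, 8} × {-8/3, -8/5, -2/5, 5/3, 4})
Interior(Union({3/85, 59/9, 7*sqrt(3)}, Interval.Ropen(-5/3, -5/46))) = Interval.open(-5/3, -5/46)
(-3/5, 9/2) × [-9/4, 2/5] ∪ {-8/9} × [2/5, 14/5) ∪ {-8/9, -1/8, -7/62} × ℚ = ({-8/9, -1/8, -7/62} × ℚ) ∪ ({-8/9} × [2/5, 14/5)) ∪ ((-3/5, 9/2) × [-9/4, 2/5])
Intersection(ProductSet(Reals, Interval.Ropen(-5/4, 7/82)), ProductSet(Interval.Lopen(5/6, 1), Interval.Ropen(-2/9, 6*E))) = ProductSet(Interval.Lopen(5/6, 1), Interval.Ropen(-2/9, 7/82))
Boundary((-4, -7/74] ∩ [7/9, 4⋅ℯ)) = ∅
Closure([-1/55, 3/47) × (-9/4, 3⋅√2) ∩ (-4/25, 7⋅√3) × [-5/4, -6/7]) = [-1/55, 3/47] × [-5/4, -6/7]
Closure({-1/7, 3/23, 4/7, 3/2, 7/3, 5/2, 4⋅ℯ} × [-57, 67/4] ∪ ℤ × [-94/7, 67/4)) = (ℤ × [-94/7, 67/4]) ∪ ({-1/7, 3/23, 4/7, 3/2, 7/3, 5/2, 4⋅ℯ} × [-57, 67/4])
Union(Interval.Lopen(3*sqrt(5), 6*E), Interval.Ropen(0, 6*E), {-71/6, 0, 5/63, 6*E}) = Union({-71/6}, Interval(0, 6*E))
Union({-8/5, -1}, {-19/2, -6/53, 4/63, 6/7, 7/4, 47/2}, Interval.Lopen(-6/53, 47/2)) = Union({-19/2, -8/5, -1}, Interval(-6/53, 47/2))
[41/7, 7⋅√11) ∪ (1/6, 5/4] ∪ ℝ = (-∞, ∞)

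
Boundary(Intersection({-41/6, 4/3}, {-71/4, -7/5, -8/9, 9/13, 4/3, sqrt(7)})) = {4/3}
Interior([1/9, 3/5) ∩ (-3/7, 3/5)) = (1/9, 3/5)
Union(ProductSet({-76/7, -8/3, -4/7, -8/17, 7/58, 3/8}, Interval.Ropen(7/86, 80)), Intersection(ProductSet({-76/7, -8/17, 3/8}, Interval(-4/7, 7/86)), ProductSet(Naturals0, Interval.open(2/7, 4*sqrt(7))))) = ProductSet({-76/7, -8/3, -4/7, -8/17, 7/58, 3/8}, Interval.Ropen(7/86, 80))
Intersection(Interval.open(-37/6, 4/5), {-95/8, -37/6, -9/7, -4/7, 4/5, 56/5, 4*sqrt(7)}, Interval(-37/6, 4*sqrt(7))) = {-9/7, -4/7}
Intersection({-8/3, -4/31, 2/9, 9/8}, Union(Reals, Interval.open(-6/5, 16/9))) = {-8/3, -4/31, 2/9, 9/8}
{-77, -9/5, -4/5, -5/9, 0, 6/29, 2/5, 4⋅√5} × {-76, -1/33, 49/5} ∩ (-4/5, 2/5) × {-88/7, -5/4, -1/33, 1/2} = {-5/9, 0, 6/29} × {-1/33}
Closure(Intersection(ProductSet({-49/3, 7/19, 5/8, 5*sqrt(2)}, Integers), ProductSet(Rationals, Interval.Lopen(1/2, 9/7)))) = ProductSet({-49/3, 7/19, 5/8}, Range(1, 2, 1))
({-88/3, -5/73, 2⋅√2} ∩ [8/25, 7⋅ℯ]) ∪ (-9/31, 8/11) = (-9/31, 8/11) ∪ {2⋅√2}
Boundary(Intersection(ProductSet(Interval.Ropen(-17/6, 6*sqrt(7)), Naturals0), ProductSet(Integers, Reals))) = ProductSet(Range(-2, 16, 1), Naturals0)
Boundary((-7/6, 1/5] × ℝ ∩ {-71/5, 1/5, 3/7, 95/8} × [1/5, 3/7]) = {1/5} × [1/5, 3/7]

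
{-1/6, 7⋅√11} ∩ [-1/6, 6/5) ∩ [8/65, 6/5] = ∅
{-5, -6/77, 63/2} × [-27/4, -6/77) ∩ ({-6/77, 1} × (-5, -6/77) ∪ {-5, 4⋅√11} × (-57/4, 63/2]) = ({-5} × [-27/4, -6/77)) ∪ ({-6/77} × (-5, -6/77))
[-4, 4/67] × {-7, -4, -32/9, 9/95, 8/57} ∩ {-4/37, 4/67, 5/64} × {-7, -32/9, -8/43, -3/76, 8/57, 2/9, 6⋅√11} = {-4/37, 4/67} × {-7, -32/9, 8/57}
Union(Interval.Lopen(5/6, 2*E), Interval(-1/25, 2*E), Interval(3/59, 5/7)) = Interval(-1/25, 2*E)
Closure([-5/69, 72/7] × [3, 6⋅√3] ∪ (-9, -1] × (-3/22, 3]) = ({-9, -1} × [-3/22, 3]) ∪ ([-9, -1] × {-3/22, 3}) ∪ ((-9, -1] × (-3/22, 3]) ∪ ([-5/69, 72/7] × [3, 6⋅√3])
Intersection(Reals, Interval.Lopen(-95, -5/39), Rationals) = Intersection(Interval.Lopen(-95, -5/39), Rationals)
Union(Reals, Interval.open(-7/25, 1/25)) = Interval(-oo, oo)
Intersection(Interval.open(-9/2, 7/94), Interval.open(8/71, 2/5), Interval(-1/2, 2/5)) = EmptySet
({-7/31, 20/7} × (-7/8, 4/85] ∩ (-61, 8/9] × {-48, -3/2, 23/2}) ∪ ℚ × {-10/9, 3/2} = ℚ × {-10/9, 3/2}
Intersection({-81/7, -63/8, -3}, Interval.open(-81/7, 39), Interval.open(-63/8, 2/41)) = {-3}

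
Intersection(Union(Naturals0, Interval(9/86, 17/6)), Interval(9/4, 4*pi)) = Union(Interval(9/4, 17/6), Range(3, 13, 1))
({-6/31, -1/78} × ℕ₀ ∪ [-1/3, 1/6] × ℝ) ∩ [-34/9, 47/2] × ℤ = [-1/3, 1/6] × ℤ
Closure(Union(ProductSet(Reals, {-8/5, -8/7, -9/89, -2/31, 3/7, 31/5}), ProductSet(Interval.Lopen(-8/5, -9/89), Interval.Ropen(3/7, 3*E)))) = Union(ProductSet({-8/5, -9/89}, Interval(3/7, 3*E)), ProductSet(Reals, {-8/5, -8/7, -9/89, -2/31, 3/7, 31/5}), ProductSet(Interval(-8/5, -9/89), {3/7, 3*E}), ProductSet(Interval.Lopen(-8/5, -9/89), Interval.Ropen(3/7, 3*E)))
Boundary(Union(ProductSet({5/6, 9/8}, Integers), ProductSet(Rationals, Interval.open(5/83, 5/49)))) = Union(ProductSet({5/6, 9/8}, Integers), ProductSet(Reals, Interval(5/83, 5/49)))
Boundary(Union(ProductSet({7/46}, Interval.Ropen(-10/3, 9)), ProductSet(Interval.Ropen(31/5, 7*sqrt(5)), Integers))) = Union(ProductSet({7/46}, Interval(-10/3, 9)), ProductSet(Interval(31/5, 7*sqrt(5)), Integers))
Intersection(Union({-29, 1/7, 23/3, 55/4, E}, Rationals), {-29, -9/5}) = {-29, -9/5}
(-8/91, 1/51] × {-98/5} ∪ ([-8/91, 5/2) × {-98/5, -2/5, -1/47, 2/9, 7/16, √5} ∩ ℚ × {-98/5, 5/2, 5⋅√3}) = ([-8/91, 1/51] ∪ (ℚ ∩ [-8/91, 5/2))) × {-98/5}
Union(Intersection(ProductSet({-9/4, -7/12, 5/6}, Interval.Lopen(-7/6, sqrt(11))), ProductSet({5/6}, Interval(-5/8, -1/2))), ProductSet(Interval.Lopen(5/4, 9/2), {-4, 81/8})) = Union(ProductSet({5/6}, Interval(-5/8, -1/2)), ProductSet(Interval.Lopen(5/4, 9/2), {-4, 81/8}))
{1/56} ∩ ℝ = {1/56}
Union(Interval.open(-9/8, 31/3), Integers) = Union(Integers, Interval.open(-9/8, 31/3))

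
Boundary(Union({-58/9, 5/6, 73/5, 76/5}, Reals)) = EmptySet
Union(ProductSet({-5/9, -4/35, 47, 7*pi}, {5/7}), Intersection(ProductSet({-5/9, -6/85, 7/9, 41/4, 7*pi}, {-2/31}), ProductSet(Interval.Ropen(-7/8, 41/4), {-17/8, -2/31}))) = Union(ProductSet({-5/9, -6/85, 7/9}, {-2/31}), ProductSet({-5/9, -4/35, 47, 7*pi}, {5/7}))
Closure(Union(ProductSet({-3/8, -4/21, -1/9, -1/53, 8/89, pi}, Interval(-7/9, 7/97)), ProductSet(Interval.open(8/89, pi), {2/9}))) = Union(ProductSet({-3/8, -4/21, -1/9, -1/53, 8/89, pi}, Interval(-7/9, 7/97)), ProductSet(Interval(8/89, pi), {2/9}))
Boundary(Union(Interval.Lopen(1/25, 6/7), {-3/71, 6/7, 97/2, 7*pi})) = {-3/71, 1/25, 6/7, 97/2, 7*pi}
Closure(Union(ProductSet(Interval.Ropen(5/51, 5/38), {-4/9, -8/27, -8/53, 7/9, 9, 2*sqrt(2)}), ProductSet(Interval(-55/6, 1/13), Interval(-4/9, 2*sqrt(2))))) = Union(ProductSet(Interval(-55/6, 1/13), Interval(-4/9, 2*sqrt(2))), ProductSet(Interval(5/51, 5/38), {-4/9, -8/27, -8/53, 7/9, 9, 2*sqrt(2)}))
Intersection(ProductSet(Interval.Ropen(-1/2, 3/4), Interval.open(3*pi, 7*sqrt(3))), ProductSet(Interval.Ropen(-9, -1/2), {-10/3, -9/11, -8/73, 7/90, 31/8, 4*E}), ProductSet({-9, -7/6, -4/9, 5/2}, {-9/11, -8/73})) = EmptySet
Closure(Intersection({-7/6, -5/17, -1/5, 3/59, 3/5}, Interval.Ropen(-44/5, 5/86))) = {-7/6, -5/17, -1/5, 3/59}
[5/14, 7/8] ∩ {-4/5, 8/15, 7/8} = {8/15, 7/8}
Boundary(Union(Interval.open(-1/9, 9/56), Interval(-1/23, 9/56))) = {-1/9, 9/56}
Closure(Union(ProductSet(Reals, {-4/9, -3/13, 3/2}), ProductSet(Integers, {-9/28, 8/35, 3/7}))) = Union(ProductSet(Integers, {-9/28, 8/35, 3/7}), ProductSet(Reals, {-4/9, -3/13, 3/2}))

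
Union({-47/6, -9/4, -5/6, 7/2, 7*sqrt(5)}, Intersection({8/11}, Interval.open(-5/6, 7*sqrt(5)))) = {-47/6, -9/4, -5/6, 8/11, 7/2, 7*sqrt(5)}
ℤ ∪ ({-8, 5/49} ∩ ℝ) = ℤ ∪ {5/49}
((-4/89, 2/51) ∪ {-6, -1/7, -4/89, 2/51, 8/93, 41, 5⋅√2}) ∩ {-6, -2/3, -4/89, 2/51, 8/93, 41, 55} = {-6, -4/89, 2/51, 8/93, 41}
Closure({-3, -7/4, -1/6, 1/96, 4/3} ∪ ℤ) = ℤ ∪ {-7/4, -1/6, 1/96, 4/3}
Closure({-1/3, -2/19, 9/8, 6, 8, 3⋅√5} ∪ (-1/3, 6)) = [-1/3, 6] ∪ {8, 3⋅√5}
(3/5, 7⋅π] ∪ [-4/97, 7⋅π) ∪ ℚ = ℚ ∪ [-4/97, 7⋅π]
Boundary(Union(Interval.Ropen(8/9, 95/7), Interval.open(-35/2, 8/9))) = {-35/2, 95/7}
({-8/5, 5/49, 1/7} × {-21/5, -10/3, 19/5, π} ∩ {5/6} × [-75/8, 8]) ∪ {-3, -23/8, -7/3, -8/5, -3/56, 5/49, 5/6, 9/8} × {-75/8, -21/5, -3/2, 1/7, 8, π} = {-3, -23/8, -7/3, -8/5, -3/56, 5/49, 5/6, 9/8} × {-75/8, -21/5, -3/2, 1/7, 8, π}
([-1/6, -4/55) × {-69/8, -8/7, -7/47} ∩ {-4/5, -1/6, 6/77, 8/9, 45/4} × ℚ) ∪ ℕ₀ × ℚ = (ℕ₀ × ℚ) ∪ ({-1/6} × {-69/8, -8/7, -7/47})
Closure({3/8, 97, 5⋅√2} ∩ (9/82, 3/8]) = {3/8}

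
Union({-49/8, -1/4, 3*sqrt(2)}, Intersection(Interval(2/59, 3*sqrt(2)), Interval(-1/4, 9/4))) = Union({-49/8, -1/4, 3*sqrt(2)}, Interval(2/59, 9/4))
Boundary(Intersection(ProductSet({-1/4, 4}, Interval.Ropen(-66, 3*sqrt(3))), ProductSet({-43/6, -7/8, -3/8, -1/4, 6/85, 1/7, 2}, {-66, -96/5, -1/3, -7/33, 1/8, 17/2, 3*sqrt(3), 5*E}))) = ProductSet({-1/4}, {-66, -96/5, -1/3, -7/33, 1/8})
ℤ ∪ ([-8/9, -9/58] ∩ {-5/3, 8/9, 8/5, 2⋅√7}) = ℤ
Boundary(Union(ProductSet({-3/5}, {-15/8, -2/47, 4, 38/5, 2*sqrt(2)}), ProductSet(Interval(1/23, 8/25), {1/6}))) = Union(ProductSet({-3/5}, {-15/8, -2/47, 4, 38/5, 2*sqrt(2)}), ProductSet(Interval(1/23, 8/25), {1/6}))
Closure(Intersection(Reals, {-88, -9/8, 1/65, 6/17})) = {-88, -9/8, 1/65, 6/17}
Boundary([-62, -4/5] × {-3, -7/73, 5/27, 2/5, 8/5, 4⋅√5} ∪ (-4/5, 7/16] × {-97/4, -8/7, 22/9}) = ([-4/5, 7/16] × {-97/4, -8/7, 22/9}) ∪ ([-62, -4/5] × {-3, -7/73, 5/27, 2/5, 8/5, 4⋅√5})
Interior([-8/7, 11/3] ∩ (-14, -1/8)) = (-8/7, -1/8)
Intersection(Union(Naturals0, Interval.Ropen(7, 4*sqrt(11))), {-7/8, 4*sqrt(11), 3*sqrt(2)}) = EmptySet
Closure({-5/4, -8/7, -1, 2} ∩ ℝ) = {-5/4, -8/7, -1, 2}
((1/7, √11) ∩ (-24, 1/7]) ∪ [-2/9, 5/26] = [-2/9, 5/26]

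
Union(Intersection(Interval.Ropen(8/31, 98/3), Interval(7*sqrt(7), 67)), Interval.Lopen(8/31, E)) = Union(Interval.Lopen(8/31, E), Interval.Ropen(7*sqrt(7), 98/3))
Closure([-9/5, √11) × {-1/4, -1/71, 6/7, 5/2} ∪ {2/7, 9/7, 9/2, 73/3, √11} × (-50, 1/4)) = ([-9/5, √11] × {-1/4, -1/71, 6/7, 5/2}) ∪ ({2/7, 9/7, 9/2, 73/3, √11} × [-50, 1/4])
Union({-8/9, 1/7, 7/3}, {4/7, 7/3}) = {-8/9, 1/7, 4/7, 7/3}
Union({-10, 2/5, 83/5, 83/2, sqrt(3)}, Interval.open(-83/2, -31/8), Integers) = Union({2/5, 83/5, 83/2, sqrt(3)}, Integers, Interval.open(-83/2, -31/8))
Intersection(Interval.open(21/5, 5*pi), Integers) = Range(5, 16, 1)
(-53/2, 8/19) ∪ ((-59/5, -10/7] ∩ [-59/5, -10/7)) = (-53/2, 8/19)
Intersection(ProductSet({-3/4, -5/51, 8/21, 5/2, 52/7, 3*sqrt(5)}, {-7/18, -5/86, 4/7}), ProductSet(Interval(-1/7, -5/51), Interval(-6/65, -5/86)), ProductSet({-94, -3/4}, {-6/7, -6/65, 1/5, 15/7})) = EmptySet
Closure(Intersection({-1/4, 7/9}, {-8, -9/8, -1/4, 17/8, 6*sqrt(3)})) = {-1/4}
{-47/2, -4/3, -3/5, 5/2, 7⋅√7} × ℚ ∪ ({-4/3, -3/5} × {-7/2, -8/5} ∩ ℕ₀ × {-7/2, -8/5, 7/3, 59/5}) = {-47/2, -4/3, -3/5, 5/2, 7⋅√7} × ℚ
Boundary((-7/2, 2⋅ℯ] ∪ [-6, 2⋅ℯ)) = {-6, 2⋅ℯ}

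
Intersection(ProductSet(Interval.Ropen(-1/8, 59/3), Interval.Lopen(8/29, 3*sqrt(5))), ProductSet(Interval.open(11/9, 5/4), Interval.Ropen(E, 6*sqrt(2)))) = ProductSet(Interval.open(11/9, 5/4), Interval(E, 3*sqrt(5)))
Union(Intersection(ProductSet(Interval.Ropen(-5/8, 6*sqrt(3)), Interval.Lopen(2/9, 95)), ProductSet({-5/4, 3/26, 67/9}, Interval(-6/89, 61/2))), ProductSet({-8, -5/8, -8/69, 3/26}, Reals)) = Union(ProductSet({3/26, 67/9}, Interval.Lopen(2/9, 61/2)), ProductSet({-8, -5/8, -8/69, 3/26}, Reals))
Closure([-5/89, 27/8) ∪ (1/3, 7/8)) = [-5/89, 27/8]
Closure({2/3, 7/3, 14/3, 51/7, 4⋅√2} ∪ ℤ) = ℤ ∪ {2/3, 7/3, 14/3, 51/7, 4⋅√2}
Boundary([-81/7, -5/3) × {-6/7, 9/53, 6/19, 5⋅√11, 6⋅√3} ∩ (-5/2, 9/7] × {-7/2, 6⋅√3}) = [-5/2, -5/3] × {6⋅√3}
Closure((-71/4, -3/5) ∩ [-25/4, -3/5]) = [-25/4, -3/5]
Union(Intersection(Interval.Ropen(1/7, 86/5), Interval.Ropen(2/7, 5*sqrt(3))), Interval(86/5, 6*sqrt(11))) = Union(Interval.Ropen(2/7, 5*sqrt(3)), Interval(86/5, 6*sqrt(11)))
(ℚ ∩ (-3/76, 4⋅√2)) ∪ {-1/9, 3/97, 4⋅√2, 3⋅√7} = {-1/9, 4⋅√2, 3⋅√7} ∪ (ℚ ∩ (-3/76, 4⋅√2))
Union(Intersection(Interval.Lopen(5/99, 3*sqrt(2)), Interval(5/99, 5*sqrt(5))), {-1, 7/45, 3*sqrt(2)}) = Union({-1}, Interval.Lopen(5/99, 3*sqrt(2)))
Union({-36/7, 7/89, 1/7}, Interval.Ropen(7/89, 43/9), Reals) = Interval(-oo, oo)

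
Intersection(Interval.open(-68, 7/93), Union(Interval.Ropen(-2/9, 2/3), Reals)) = Interval.open(-68, 7/93)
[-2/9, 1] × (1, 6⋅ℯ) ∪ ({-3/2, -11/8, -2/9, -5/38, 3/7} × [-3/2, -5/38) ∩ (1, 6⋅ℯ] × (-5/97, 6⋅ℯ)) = [-2/9, 1] × (1, 6⋅ℯ)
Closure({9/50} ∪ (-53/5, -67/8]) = [-53/5, -67/8] ∪ {9/50}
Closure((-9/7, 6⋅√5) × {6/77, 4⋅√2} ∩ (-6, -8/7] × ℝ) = [-9/7, -8/7] × {6/77, 4⋅√2}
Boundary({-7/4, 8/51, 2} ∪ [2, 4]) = {-7/4, 8/51, 2, 4}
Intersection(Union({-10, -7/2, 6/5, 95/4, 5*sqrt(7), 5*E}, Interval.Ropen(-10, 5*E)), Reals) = Union({95/4}, Interval(-10, 5*E))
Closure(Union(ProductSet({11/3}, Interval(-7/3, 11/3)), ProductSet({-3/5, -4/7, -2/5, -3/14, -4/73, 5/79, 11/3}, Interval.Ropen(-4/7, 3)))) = Union(ProductSet({11/3}, Interval(-7/3, 11/3)), ProductSet({-3/5, -4/7, -2/5, -3/14, -4/73, 5/79, 11/3}, Interval(-4/7, 3)))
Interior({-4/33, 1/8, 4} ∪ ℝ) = ℝ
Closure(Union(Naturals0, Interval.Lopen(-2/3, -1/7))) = Union(Complement(Naturals0, Interval.open(-2/3, -1/7)), Interval(-2/3, -1/7), Naturals0)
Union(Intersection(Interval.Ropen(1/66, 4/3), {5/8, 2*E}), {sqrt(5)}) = {5/8, sqrt(5)}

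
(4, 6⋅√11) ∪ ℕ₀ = ℕ₀ ∪ [4, 6⋅√11)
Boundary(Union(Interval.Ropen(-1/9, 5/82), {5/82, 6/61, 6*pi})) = {-1/9, 5/82, 6/61, 6*pi}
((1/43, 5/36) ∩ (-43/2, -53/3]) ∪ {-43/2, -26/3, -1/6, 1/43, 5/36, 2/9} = {-43/2, -26/3, -1/6, 1/43, 5/36, 2/9}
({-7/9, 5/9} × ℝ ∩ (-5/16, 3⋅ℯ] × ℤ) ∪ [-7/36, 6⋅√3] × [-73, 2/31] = ({5/9} × ℤ) ∪ ([-7/36, 6⋅√3] × [-73, 2/31])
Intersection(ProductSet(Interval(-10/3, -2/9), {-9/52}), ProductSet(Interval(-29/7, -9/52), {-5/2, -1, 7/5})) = EmptySet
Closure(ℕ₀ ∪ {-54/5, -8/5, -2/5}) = {-54/5, -8/5, -2/5} ∪ ℕ₀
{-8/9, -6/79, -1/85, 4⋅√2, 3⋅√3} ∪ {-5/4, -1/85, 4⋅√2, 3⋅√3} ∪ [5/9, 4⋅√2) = {-5/4, -8/9, -6/79, -1/85} ∪ [5/9, 4⋅√2]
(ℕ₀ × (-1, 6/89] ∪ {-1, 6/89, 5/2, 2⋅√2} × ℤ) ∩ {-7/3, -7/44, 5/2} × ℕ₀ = {5/2} × ℕ₀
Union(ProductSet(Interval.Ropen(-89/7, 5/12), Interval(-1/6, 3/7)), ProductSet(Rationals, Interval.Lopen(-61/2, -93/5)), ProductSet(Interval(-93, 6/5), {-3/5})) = Union(ProductSet(Interval(-93, 6/5), {-3/5}), ProductSet(Interval.Ropen(-89/7, 5/12), Interval(-1/6, 3/7)), ProductSet(Rationals, Interval.Lopen(-61/2, -93/5)))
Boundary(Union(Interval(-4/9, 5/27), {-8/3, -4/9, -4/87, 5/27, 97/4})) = {-8/3, -4/9, 5/27, 97/4}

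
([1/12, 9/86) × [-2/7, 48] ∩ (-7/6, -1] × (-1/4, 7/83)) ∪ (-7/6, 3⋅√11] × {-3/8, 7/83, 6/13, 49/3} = (-7/6, 3⋅√11] × {-3/8, 7/83, 6/13, 49/3}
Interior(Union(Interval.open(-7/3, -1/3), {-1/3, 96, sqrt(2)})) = Interval.open(-7/3, -1/3)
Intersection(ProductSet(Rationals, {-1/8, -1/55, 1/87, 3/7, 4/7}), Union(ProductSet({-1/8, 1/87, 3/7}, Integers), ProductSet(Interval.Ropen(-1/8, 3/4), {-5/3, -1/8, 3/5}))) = ProductSet(Intersection(Interval.Ropen(-1/8, 3/4), Rationals), {-1/8})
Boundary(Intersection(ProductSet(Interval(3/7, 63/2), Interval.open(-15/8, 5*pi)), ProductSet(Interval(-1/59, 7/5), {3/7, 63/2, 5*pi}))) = ProductSet(Interval(3/7, 7/5), {3/7})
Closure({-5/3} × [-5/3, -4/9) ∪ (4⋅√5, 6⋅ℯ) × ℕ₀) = ({-5/3} × [-5/3, -4/9]) ∪ ([4⋅√5, 6⋅ℯ] × ℕ₀)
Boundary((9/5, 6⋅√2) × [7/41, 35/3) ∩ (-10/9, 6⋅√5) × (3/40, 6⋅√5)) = ({9/5, 6⋅√2} × [7/41, 35/3]) ∪ ([9/5, 6⋅√2] × {7/41, 35/3})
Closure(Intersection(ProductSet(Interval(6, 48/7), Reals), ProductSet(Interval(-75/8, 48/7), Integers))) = ProductSet(Interval(6, 48/7), Integers)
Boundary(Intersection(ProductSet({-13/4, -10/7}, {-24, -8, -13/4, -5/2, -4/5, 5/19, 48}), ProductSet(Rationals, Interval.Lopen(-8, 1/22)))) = ProductSet({-13/4, -10/7}, {-13/4, -5/2, -4/5})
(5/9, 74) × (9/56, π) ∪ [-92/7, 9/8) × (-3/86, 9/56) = ([-92/7, 9/8) × (-3/86, 9/56)) ∪ ((5/9, 74) × (9/56, π))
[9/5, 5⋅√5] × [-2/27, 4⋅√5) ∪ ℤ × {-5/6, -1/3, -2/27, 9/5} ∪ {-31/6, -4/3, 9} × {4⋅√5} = (ℤ × {-5/6, -1/3, -2/27, 9/5}) ∪ ({-31/6, -4/3, 9} × {4⋅√5}) ∪ ([9/5, 5⋅√5] × [-2/27, 4⋅√5))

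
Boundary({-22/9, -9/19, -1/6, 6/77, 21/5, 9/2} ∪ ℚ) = ℝ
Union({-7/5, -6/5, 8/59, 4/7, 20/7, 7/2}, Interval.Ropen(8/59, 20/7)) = Union({-7/5, -6/5, 7/2}, Interval(8/59, 20/7))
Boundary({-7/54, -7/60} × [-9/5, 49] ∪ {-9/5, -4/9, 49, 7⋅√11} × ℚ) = ({-7/54, -7/60} × [-9/5, 49]) ∪ ({-9/5, -4/9, 49, 7⋅√11} × ℝ)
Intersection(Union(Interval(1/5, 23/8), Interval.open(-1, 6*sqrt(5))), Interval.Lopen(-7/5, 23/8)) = Interval.Lopen(-1, 23/8)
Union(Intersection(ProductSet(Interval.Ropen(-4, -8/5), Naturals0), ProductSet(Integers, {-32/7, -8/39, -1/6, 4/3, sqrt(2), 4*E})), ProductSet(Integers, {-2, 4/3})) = ProductSet(Integers, {-2, 4/3})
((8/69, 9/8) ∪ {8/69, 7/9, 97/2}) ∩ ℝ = [8/69, 9/8) ∪ {97/2}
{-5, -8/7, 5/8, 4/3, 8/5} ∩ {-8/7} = {-8/7}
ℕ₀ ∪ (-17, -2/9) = (-17, -2/9) ∪ ℕ₀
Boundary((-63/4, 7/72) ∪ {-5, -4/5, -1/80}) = {-63/4, 7/72}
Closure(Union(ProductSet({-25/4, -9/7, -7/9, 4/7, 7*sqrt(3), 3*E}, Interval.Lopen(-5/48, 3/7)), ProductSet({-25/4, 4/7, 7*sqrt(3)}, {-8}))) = Union(ProductSet({-25/4, 4/7, 7*sqrt(3)}, {-8}), ProductSet({-25/4, -9/7, -7/9, 4/7, 7*sqrt(3), 3*E}, Interval(-5/48, 3/7)))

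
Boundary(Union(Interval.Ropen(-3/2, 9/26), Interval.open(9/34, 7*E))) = {-3/2, 7*E}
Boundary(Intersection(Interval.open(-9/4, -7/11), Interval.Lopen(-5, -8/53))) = {-9/4, -7/11}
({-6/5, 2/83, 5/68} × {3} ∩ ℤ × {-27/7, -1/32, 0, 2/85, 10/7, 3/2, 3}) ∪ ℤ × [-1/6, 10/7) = ℤ × [-1/6, 10/7)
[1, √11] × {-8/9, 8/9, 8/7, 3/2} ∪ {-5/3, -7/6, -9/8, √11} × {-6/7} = ({-5/3, -7/6, -9/8, √11} × {-6/7}) ∪ ([1, √11] × {-8/9, 8/9, 8/7, 3/2})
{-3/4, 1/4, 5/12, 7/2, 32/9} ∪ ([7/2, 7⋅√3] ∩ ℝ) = {-3/4, 1/4, 5/12} ∪ [7/2, 7⋅√3]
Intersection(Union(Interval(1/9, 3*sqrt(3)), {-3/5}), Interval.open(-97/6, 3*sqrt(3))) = Union({-3/5}, Interval.Ropen(1/9, 3*sqrt(3)))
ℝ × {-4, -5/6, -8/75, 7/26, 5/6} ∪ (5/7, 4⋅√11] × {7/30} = (ℝ × {-4, -5/6, -8/75, 7/26, 5/6}) ∪ ((5/7, 4⋅√11] × {7/30})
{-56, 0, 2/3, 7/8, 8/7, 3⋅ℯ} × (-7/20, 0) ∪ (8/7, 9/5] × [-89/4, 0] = ((8/7, 9/5] × [-89/4, 0]) ∪ ({-56, 0, 2/3, 7/8, 8/7, 3⋅ℯ} × (-7/20, 0))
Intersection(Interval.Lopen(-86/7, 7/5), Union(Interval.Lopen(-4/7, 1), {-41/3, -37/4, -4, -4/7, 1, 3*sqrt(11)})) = Union({-37/4, -4}, Interval(-4/7, 1))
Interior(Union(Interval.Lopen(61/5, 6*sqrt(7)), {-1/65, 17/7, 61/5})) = Interval.open(61/5, 6*sqrt(7))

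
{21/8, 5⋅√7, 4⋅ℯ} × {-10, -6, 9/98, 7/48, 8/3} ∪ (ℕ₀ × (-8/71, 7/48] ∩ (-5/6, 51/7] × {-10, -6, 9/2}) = {21/8, 5⋅√7, 4⋅ℯ} × {-10, -6, 9/98, 7/48, 8/3}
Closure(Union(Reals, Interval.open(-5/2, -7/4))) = Interval(-oo, oo)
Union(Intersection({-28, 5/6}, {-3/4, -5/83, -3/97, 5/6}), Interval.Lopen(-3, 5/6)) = Interval.Lopen(-3, 5/6)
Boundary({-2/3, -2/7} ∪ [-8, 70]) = {-8, 70}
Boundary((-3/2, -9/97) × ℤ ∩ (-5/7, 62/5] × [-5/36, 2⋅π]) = [-5/7, -9/97] × {0, 1, …, 6}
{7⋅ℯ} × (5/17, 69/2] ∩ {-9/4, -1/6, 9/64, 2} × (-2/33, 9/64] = ∅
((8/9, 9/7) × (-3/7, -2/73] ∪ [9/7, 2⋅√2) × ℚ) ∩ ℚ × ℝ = ((ℚ ∩ (8/9, 9/7)) × (-3/7, -2/73]) ∪ ((ℚ ∩ [9/7, 2⋅√2)) × ℚ)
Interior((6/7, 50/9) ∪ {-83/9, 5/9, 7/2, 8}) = (6/7, 50/9)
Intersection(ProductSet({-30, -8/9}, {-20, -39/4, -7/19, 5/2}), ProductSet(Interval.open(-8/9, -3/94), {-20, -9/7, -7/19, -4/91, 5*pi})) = EmptySet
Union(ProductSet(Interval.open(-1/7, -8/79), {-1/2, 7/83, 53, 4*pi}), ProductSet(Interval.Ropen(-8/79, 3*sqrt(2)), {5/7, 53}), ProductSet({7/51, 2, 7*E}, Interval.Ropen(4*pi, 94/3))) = Union(ProductSet({7/51, 2, 7*E}, Interval.Ropen(4*pi, 94/3)), ProductSet(Interval.open(-1/7, -8/79), {-1/2, 7/83, 53, 4*pi}), ProductSet(Interval.Ropen(-8/79, 3*sqrt(2)), {5/7, 53}))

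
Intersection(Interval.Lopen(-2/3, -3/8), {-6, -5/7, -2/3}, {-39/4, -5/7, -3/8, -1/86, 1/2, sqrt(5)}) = EmptySet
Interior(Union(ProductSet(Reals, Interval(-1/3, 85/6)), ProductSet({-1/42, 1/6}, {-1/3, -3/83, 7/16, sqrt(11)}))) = ProductSet(Reals, Interval.open(-1/3, 85/6))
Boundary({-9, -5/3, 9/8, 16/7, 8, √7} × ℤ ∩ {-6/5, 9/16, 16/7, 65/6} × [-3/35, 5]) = {16/7} × {0, 1, …, 5}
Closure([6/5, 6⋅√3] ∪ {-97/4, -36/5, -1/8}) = {-97/4, -36/5, -1/8} ∪ [6/5, 6⋅√3]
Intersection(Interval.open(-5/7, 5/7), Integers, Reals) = Range(0, 1, 1)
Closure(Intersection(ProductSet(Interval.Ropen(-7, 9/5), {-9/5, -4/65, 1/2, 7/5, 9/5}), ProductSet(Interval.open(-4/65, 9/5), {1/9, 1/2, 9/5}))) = ProductSet(Interval(-4/65, 9/5), {1/2, 9/5})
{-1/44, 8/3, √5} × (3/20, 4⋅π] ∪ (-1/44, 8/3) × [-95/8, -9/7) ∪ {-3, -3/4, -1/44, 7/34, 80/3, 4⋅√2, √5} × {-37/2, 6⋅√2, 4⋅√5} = ((-1/44, 8/3) × [-95/8, -9/7)) ∪ ({-1/44, 8/3, √5} × (3/20, 4⋅π]) ∪ ({-3, -3/4, -1/44, 7/34, 80/3, 4⋅√2, √5} × {-37/2, 6⋅√2, 4⋅√5})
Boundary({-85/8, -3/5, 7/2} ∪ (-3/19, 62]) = {-85/8, -3/5, -3/19, 62}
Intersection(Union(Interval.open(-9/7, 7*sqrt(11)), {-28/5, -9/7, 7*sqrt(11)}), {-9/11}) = {-9/11}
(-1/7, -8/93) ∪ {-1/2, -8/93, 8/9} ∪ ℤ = ℤ ∪ {-1/2, 8/9} ∪ (-1/7, -8/93]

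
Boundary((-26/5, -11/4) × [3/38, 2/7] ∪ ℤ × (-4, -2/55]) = (ℤ × [-4, -2/55]) ∪ ({-26/5, -11/4} × [3/38, 2/7]) ∪ ([-26/5, -11/4] × {3/38, 2/7})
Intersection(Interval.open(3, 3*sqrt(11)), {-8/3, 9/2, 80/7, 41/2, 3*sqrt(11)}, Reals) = {9/2}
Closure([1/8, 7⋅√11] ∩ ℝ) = [1/8, 7⋅√11]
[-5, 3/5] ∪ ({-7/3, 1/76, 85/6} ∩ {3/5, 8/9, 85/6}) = [-5, 3/5] ∪ {85/6}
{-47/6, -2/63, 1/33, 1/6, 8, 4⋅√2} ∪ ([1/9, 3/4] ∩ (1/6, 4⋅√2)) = {-47/6, -2/63, 1/33, 8, 4⋅√2} ∪ [1/6, 3/4]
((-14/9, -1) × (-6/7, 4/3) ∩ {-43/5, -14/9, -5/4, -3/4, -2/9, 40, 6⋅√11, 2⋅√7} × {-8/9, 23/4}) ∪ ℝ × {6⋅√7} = ℝ × {6⋅√7}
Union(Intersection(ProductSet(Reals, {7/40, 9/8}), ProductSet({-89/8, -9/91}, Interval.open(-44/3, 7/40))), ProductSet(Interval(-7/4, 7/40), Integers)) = ProductSet(Interval(-7/4, 7/40), Integers)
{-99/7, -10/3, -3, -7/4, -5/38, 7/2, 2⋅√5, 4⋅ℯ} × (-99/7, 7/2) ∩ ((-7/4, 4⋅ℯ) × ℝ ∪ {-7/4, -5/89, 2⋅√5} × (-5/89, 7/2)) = ({-7/4, 2⋅√5} × (-5/89, 7/2)) ∪ ({-5/38, 7/2, 2⋅√5} × (-99/7, 7/2))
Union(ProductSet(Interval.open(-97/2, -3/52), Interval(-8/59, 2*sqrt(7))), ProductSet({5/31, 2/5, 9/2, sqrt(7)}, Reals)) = Union(ProductSet({5/31, 2/5, 9/2, sqrt(7)}, Reals), ProductSet(Interval.open(-97/2, -3/52), Interval(-8/59, 2*sqrt(7))))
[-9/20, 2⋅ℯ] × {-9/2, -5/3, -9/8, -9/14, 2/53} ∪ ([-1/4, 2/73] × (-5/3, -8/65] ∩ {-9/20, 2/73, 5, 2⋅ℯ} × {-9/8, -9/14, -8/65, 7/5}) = ({2/73} × {-9/8, -9/14, -8/65}) ∪ ([-9/20, 2⋅ℯ] × {-9/2, -5/3, -9/8, -9/14, 2/53})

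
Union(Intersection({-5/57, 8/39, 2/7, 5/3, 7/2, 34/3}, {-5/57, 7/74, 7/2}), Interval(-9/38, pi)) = Union({7/2}, Interval(-9/38, pi))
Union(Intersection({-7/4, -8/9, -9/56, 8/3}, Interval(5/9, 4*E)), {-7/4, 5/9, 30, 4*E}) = {-7/4, 5/9, 8/3, 30, 4*E}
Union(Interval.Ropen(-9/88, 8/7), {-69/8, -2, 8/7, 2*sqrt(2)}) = Union({-69/8, -2, 2*sqrt(2)}, Interval(-9/88, 8/7))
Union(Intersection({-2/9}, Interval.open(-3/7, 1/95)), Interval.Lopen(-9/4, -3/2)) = Union({-2/9}, Interval.Lopen(-9/4, -3/2))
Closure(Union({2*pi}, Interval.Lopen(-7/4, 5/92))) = Union({2*pi}, Interval(-7/4, 5/92))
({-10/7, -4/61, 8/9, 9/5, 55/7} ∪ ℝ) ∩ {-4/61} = {-4/61}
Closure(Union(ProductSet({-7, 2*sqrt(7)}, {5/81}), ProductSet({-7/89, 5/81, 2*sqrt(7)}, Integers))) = Union(ProductSet({-7, 2*sqrt(7)}, {5/81}), ProductSet({-7/89, 5/81, 2*sqrt(7)}, Integers))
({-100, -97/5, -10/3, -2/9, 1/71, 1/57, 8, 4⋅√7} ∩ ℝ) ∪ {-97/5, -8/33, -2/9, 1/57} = {-100, -97/5, -10/3, -8/33, -2/9, 1/71, 1/57, 8, 4⋅√7}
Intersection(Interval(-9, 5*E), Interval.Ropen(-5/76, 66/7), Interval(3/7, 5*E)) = Interval.Ropen(3/7, 66/7)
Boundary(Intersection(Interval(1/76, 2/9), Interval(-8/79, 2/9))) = {1/76, 2/9}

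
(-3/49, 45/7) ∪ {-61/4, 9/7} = {-61/4} ∪ (-3/49, 45/7)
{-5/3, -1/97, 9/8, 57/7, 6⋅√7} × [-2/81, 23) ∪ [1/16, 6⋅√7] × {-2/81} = ([1/16, 6⋅√7] × {-2/81}) ∪ ({-5/3, -1/97, 9/8, 57/7, 6⋅√7} × [-2/81, 23))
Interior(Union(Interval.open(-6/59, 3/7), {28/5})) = Interval.open(-6/59, 3/7)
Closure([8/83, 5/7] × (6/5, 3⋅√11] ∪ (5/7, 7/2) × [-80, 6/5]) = ([5/7, 7/2] × [-80, 6/5]) ∪ ([8/83, 5/7] × [6/5, 3⋅√11])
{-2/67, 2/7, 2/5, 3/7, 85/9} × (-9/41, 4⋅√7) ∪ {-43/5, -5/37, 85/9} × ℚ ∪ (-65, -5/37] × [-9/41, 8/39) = ({-43/5, -5/37, 85/9} × ℚ) ∪ ((-65, -5/37] × [-9/41, 8/39)) ∪ ({-2/67, 2/7, 2/5, 3/7, 85/9} × (-9/41, 4⋅√7))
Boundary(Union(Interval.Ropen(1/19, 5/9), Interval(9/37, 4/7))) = {1/19, 4/7}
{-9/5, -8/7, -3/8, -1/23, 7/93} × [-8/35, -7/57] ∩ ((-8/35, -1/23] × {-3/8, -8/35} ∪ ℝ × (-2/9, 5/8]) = ({-1/23} × {-8/35}) ∪ ({-9/5, -8/7, -3/8, -1/23, 7/93} × (-2/9, -7/57])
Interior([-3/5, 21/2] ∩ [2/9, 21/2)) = (2/9, 21/2)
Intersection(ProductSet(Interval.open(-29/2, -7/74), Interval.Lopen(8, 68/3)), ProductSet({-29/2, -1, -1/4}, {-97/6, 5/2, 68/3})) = ProductSet({-1, -1/4}, {68/3})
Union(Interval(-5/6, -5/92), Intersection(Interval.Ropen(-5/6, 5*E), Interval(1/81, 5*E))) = Union(Interval(-5/6, -5/92), Interval.Ropen(1/81, 5*E))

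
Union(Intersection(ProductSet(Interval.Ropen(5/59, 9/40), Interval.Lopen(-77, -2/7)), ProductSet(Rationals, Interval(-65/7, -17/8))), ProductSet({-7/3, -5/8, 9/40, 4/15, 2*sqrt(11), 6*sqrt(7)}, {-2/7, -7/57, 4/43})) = Union(ProductSet({-7/3, -5/8, 9/40, 4/15, 2*sqrt(11), 6*sqrt(7)}, {-2/7, -7/57, 4/43}), ProductSet(Intersection(Interval.Ropen(5/59, 9/40), Rationals), Interval(-65/7, -17/8)))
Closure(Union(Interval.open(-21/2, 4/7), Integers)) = Union(Integers, Interval(-21/2, 4/7))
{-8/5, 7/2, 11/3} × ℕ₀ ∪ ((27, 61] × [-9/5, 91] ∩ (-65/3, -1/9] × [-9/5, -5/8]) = {-8/5, 7/2, 11/3} × ℕ₀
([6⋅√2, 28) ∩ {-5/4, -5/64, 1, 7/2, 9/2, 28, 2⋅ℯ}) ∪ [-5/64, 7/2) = [-5/64, 7/2)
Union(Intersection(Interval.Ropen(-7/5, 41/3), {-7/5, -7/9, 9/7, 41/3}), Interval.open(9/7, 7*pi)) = Union({-7/5, -7/9}, Interval.Ropen(9/7, 7*pi))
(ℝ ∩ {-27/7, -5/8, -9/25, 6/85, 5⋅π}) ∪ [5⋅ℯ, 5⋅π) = {-27/7, -5/8, -9/25, 6/85} ∪ [5⋅ℯ, 5⋅π]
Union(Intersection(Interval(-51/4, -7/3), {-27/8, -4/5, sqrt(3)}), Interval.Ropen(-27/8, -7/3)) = Interval.Ropen(-27/8, -7/3)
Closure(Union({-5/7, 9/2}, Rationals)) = Reals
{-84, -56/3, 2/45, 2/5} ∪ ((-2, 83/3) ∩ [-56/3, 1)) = {-84, -56/3} ∪ (-2, 1)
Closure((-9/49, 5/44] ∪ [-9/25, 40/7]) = [-9/25, 40/7]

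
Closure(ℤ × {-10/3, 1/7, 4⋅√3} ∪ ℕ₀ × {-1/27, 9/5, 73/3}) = (ℕ₀ × {-1/27, 9/5, 73/3}) ∪ (ℤ × {-10/3, 1/7, 4⋅√3})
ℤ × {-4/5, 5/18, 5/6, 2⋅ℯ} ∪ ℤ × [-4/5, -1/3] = ℤ × ([-4/5, -1/3] ∪ {5/18, 5/6, 2⋅ℯ})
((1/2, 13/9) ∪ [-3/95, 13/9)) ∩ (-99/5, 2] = [-3/95, 13/9)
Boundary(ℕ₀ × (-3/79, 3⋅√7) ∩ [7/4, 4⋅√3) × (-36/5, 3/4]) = {2, 3, …, 6} × [-3/79, 3/4]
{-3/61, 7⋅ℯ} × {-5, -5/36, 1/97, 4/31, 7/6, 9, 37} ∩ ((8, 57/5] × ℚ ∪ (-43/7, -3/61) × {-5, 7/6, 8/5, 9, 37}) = ∅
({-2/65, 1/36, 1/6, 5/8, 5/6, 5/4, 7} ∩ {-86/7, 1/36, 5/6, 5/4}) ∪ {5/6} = {1/36, 5/6, 5/4}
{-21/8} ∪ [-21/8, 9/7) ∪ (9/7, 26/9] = [-21/8, 9/7) ∪ (9/7, 26/9]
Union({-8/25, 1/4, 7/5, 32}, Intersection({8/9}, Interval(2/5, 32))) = {-8/25, 1/4, 8/9, 7/5, 32}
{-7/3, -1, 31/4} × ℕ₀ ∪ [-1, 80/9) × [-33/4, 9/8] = ({-7/3, -1, 31/4} × ℕ₀) ∪ ([-1, 80/9) × [-33/4, 9/8])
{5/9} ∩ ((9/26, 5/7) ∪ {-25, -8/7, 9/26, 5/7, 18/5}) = {5/9}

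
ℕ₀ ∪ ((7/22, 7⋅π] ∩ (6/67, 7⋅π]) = ℕ₀ ∪ (7/22, 7⋅π]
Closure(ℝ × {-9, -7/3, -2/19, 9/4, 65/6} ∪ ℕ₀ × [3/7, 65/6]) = (ℕ₀ × [3/7, 65/6]) ∪ (ℝ × {-9, -7/3, -2/19, 9/4, 65/6})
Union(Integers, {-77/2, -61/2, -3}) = Union({-77/2, -61/2}, Integers)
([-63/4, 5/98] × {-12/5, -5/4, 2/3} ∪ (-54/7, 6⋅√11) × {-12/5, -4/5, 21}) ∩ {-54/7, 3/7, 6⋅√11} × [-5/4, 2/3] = ({3/7} × {-4/5}) ∪ ({-54/7} × {-5/4, 2/3})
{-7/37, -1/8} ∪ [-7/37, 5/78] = [-7/37, 5/78]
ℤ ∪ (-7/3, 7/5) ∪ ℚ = ℚ ∪ [-7/3, 7/5]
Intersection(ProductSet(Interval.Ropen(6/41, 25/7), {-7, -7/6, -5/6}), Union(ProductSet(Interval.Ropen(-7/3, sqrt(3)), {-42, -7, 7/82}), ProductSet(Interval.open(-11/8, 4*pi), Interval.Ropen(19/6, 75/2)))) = ProductSet(Interval.Ropen(6/41, sqrt(3)), {-7})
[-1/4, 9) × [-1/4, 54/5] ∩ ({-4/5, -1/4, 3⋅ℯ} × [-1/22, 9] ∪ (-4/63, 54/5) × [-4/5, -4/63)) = ({-1/4, 3⋅ℯ} × [-1/22, 9]) ∪ ((-4/63, 9) × [-1/4, -4/63))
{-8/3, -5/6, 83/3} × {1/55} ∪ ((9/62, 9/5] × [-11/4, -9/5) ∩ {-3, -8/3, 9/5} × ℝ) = ({-8/3, -5/6, 83/3} × {1/55}) ∪ ({9/5} × [-11/4, -9/5))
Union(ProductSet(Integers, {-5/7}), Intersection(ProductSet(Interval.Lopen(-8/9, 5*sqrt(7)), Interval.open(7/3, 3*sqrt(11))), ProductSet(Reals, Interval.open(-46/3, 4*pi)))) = Union(ProductSet(Integers, {-5/7}), ProductSet(Interval.Lopen(-8/9, 5*sqrt(7)), Interval.open(7/3, 3*sqrt(11))))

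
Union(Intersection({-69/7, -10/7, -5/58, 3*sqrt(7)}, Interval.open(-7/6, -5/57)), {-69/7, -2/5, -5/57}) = {-69/7, -2/5, -5/57}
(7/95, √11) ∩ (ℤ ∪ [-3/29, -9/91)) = {1, 2, 3}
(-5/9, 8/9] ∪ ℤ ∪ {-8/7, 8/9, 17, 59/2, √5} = ℤ ∪ {-8/7, 59/2, √5} ∪ (-5/9, 8/9]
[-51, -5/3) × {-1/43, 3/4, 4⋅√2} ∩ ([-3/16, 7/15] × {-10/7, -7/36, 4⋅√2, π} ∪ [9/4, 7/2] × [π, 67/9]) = ∅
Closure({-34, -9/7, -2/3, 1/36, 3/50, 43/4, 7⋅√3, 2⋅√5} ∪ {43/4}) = {-34, -9/7, -2/3, 1/36, 3/50, 43/4, 7⋅√3, 2⋅√5}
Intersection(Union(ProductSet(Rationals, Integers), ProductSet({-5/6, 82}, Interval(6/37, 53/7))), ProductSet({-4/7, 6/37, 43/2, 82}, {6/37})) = ProductSet({82}, {6/37})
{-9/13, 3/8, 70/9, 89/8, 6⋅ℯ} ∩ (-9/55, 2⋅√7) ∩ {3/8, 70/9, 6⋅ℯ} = {3/8}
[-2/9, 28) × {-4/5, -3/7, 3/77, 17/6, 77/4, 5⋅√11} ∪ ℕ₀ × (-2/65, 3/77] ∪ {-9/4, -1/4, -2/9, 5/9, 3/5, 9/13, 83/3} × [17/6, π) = (ℕ₀ × (-2/65, 3/77]) ∪ ({-9/4, -1/4, -2/9, 5/9, 3/5, 9/13, 83/3} × [17/6, π)) ∪ ([-2/9, 28) × {-4/5, -3/7, 3/77, 17/6, 77/4, 5⋅√11})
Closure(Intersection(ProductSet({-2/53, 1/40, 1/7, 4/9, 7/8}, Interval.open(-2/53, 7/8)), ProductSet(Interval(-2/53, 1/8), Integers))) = ProductSet({-2/53, 1/40}, Range(0, 1, 1))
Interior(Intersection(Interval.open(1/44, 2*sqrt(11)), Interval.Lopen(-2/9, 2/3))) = Interval.open(1/44, 2/3)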